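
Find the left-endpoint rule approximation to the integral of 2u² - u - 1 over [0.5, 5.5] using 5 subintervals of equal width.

65

Δu = (5.5 − 0.5)/5 = 1.
Left endpoints: 0.5, 1.5, 2.5, 3.5, 4.5.
f(0.5) = -1, f(1.5) = 2, f(2.5) = 9, f(3.5) = 20, f(4.5) = 35.
Sum = Δu · [f(0.5) + f(1.5) + f(2.5) + f(3.5) + f(4.5)].
Sum = 65.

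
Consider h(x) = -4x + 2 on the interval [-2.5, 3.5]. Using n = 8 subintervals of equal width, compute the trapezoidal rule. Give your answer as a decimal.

Δx = (3.5 − (-2.5))/8 = 0.75.
h(-2.5) = 12, h(-1.75) = 9, h(-1) = 6, h(-0.25) = 3, h(0.5) = 0, h(1.25) = -3, h(2) = -6, h(2.75) = -9, h(3.5) = -12.
T_8 = (Δx/2)·[h(x_0) + 2h(x_1) + ... + 2h(x_{7}) + h(x_8)].
Sum = 0.

0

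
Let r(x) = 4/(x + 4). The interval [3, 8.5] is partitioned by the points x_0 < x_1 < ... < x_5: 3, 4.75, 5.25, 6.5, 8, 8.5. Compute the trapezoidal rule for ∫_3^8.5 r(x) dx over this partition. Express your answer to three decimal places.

2.330

Subinterval widths: 1.75, 0.5, 1.25, 1.5, 0.5.
r(3) = 4/7, r(4.75) = 16/35, r(5.25) = 16/37, r(6.5) = 8/21, r(8) = 1/3, r(8.5) = 0.32.
On each subinterval the trapezoid contributes (Δx_i/2)·[r(x_{i-1}) + r(x_i)].
Sum ≈ 2.330.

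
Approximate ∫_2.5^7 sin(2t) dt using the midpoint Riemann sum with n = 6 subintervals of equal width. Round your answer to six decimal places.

Δt = (7 − 2.5)/6 = 0.75.
Midpoints: 2.875, 3.625, 4.375, 5.125, 5.875, 6.625.
f(2.875) ≈ -0.508279, f(3.625) ≈ 0.823081, f(4.375) ≈ 0.624724, f(5.125) ≈ -0.734698, f(5.875) ≈ -0.728665, f(6.625) ≈ 0.631611.
Sum = Δt · [f(2.875) + f(3.625) + f(4.375) + ...].
Sum ≈ 0.080830.

0.080830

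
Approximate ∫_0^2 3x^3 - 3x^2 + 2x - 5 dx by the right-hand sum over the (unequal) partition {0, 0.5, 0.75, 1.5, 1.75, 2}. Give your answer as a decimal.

Subinterval widths: 0.5, 0.25, 0.75, 0.25, 0.25.
Right endpoints: 0.5, 0.75, 1.5, 1.75, 2.
f(0.5) = -4.375, f(0.75) = -3.921875, f(1.5) = 1.375, f(1.75) = 5.390625, f(2) = 11.
Sum = Σ Δx_i · f(x_i).
Sum = 1.9609375.

1.9609375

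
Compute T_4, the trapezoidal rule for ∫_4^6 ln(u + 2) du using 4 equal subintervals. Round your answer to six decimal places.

3.884108

Δu = (6 − 4)/4 = 0.5.
f(4) ≈ 1.791759, f(4.5) ≈ 1.871802, f(5) ≈ 1.945910, f(5.5) ≈ 2.014903, f(6) ≈ 2.079442.
T_4 = (Δu/2)·[f(u_0) + 2f(u_1) + 2f(u_2) + 2f(u_3) + f(u_4)].
Sum ≈ 3.884108.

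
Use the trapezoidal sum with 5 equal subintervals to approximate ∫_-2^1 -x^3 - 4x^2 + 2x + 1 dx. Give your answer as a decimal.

-8.7

Δx = (1 − (-2))/5 = 0.6.
f(-2) = -11, f(-1.4) = -6.896, f(-0.8) = -2.648, f(-0.2) = 0.448, f(0.4) = 1.096, f(1) = -2.
T_5 = (Δx/2)·[f(x_0) + 2f(x_1) + ... + 2f(x_{4}) + f(x_5)].
Sum = -8.7.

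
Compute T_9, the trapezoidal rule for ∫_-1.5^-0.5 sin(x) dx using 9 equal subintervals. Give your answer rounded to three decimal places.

Δx = (-0.5 − (-1.5))/9 = 1/9.
f(-1.5) ≈ -0.997, f(-25/18) ≈ -0.984, f(-23/18) ≈ -0.957, f(-7/6) ≈ -0.919, f(-19/18) ≈ -0.870, f(-17/18) ≈ -0.810, f(-5/6) ≈ -0.740, f(-13/18) ≈ -0.661, f(-11/18) ≈ -0.574, f(-0.5) ≈ -0.479.
T_9 = (Δx/2)·[f(x_0) + 2f(x_1) + ... + 2f(x_{8}) + f(x_9)].
Sum ≈ -0.806.

-0.806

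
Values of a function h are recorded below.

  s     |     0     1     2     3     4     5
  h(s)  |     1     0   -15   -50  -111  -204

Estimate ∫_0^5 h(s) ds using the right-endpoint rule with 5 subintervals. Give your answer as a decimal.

Δs = 1.
Sum = 1·[0 + (-15) + (-50) + (-111) + (-204)] = -380.

-380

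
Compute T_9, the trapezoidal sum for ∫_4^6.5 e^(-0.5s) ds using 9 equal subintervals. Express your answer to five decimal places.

0.19343

Δs = (6.5 − 4)/9 = 5/18.
f(4) ≈ 0.13534, f(77/18) ≈ 0.11779, f(41/9) ≈ 0.10251, f(29/6) ≈ 0.08922, f(46/9) ≈ 0.07765, f(97/18) ≈ 0.06758, f(17/3) ≈ 0.05882, f(107/18) ≈ 0.05119, f(56/9) ≈ 0.04455, f(6.5) ≈ 0.03877.
T_9 = (Δs/2)·[f(s_0) + 2f(s_1) + ... + 2f(s_{8}) + f(s_9)].
Sum ≈ 0.19343.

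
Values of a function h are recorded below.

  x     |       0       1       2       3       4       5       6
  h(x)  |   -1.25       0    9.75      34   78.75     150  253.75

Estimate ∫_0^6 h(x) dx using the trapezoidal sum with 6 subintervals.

398.75

Δx = 1.
T_6 = (1/2)·[(-1.25) + 2·0 + 2·9.75 + 2·34 + 2·78.75 + 2·150 + 253.75] = 398.75.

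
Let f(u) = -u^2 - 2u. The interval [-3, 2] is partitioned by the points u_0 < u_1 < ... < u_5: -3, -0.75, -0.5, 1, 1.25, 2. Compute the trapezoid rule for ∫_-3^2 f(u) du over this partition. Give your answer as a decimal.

Subinterval widths: 2.25, 0.25, 1.5, 0.25, 0.75.
f(-3) = -3, f(-0.75) = 0.9375, f(-0.5) = 0.75, f(1) = -3, f(1.25) = -4.0625, f(2) = -8.
On each subinterval the trapezoid contributes (Δu_i/2)·[f(u_{i-1}) + f(u_i)].
Sum = -9.203125.

-9.203125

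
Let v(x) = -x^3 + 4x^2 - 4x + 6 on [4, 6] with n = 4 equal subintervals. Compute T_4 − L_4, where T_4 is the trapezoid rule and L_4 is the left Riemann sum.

T_4 = -86.25.
L_4 = -66.25.
T_4 − L_4 = -20.

-20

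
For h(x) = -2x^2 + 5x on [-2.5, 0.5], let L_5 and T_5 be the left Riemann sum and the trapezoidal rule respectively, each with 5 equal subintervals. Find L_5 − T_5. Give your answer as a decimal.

L_5 = -33.96.
T_5 = -25.86.
L_5 − T_5 = -8.1.

-8.1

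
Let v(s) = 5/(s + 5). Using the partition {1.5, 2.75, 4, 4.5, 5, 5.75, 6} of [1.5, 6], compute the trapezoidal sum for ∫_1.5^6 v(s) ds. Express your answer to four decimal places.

Subinterval widths: 1.25, 1.25, 0.5, 0.5, 0.75, 0.25.
v(1.5) = 10/13, v(2.75) = 20/31, v(4) = 5/9, v(4.5) = 10/19, v(5) = 0.5, v(5.75) = 20/43, v(6) = 5/11.
On each subinterval the trapezoid contributes (Δs_i/2)·[v(s_{i-1}) + v(s_i)].
Sum ≈ 2.6384.

2.6384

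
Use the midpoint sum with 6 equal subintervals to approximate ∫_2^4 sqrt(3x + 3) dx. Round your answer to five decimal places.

6.91047

Δx = (4 − 2)/6 = 1/3.
Midpoints: 13/6, 2.5, 17/6, 19/6, 3.5, 23/6.
f(13/6) ≈ 3.08221, f(2.5) ≈ 3.24037, f(17/6) ≈ 3.39116, f(19/6) ≈ 3.53553, f(3.5) ≈ 3.67423, f(23/6) ≈ 3.80789.
Sum = Δx · [f(13/6) + f(2.5) + f(17/6) + ...].
Sum ≈ 6.91047.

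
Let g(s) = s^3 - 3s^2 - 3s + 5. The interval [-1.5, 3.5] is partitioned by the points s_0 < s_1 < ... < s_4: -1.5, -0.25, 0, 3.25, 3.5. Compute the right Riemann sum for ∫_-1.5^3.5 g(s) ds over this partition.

1.484375

Subinterval widths: 1.25, 0.25, 3.25, 0.25.
Right endpoints: -0.25, 0, 3.25, 3.5.
g(-0.25) = 5.546875, g(0) = 5, g(3.25) = -2.109375, g(3.5) = 0.625.
Sum = Σ Δs_i · g(s_i).
Sum = 1.484375.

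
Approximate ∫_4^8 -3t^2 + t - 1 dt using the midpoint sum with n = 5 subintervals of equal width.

Δt = (8 − 4)/5 = 0.8.
Midpoints: 4.4, 5.2, 6, 6.8, 7.6.
f(4.4) = -54.68, f(5.2) = -76.92, f(6) = -103, f(6.8) = -132.92, f(7.6) = -166.68.
Sum = Δt · [f(4.4) + f(5.2) + f(6) + f(6.8) + f(7.6)].
Sum = -427.36.

-427.36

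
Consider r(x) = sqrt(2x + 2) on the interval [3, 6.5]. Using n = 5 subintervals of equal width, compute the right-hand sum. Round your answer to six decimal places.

12.184150

Δx = (6.5 − 3)/5 = 0.7.
Right endpoints: 3.7, 4.4, 5.1, 5.8, 6.5.
r(3.7) ≈ 3.065942, r(4.4) ≈ 3.286335, r(5.1) ≈ 3.492850, r(5.8) ≈ 3.687818, r(6.5) ≈ 3.872983.
Sum = Δx · [r(3.7) + r(4.4) + r(5.1) + r(5.8) + r(6.5)].
Sum ≈ 12.184150.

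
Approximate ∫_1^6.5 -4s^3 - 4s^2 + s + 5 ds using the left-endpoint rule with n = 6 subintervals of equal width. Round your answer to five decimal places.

Δs = (6.5 − 1)/6 = 11/12.
Left endpoints: 1, 23/12, 17/6, 3.75, 14/3, 67/12.
f(1) = -2, f(23/12) = -15527/432, f(17/6) = -3112/27, f(3.75) = -258.4375, f(14/3) = -13067/27, f(67/12) = -350059/432.
Sum = Δs · [f(1) + f(23/12) + f(17/6) + ...].
Sum ≈ -1563.76331.

-1563.76331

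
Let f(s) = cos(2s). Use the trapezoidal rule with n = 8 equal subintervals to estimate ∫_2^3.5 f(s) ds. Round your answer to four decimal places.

Δs = (3.5 − 2)/8 = 0.1875.
f(2) ≈ -0.6536, f(2.1875) ≈ -0.3310, f(2.375) ≈ 0.0376, f(2.5625) ≈ 0.4010, f(2.75) ≈ 0.7087, f(2.9375) ≈ 0.9178, f(3.125) ≈ 0.9994, f(3.3125) ≈ 0.9421, f(3.5) ≈ 0.7539.
T_8 = (Δs/2)·[f(s_0) + 2f(s_1) + ... + 2f(s_{7}) + f(s_8)].
Sum ≈ 0.6986.

0.6986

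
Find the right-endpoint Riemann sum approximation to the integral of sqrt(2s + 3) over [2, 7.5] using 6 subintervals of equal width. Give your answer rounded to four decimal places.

20.0044

Δs = (7.5 − 2)/6 = 11/12.
Right endpoints: 35/12, 23/6, 4.75, 17/3, 79/12, 7.5.
f(35/12) ≈ 2.9721, f(23/6) ≈ 3.2660, f(4.75) ≈ 3.5355, f(17/3) ≈ 3.7859, f(79/12) ≈ 4.0208, f(7.5) ≈ 4.2426.
Sum = Δs · [f(35/12) + f(23/6) + f(4.75) + ...].
Sum ≈ 20.0044.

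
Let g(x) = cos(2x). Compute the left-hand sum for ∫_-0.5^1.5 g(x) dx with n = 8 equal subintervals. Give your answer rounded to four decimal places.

0.6723

Δx = (1.5 − (-0.5))/8 = 0.25.
Left endpoints: -0.5, -0.25, 0, 0.25, 0.5, 0.75, 1, 1.25.
g(-0.5) ≈ 0.5403, g(-0.25) ≈ 0.8776, g(0) ≈ 1.0000, g(0.25) ≈ 0.8776, g(0.5) ≈ 0.5403, g(0.75) ≈ 0.0707, g(1) ≈ -0.4161, g(1.25) ≈ -0.8011.
Sum = Δx · [g(-0.5) + g(-0.25) + g(0) + ...].
Sum ≈ 0.6723.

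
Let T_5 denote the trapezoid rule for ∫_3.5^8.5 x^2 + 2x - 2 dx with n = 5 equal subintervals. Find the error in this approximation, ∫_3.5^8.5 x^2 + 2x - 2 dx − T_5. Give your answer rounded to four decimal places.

Exact integral: ∫_3.5^8.5 f(x) dx ≈ 240.416667.
T_5 = 241.25.
Error ≈ 240.416667 − 241.25 ≈ -0.8333.

-0.8333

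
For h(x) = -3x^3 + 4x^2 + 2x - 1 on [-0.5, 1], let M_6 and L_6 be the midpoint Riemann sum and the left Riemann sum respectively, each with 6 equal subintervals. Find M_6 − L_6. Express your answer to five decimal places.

0.28711

M_6 ≈ 0.0332031.
L_6 = -0.25390625.
M_6 − L_6 ≈ 0.28711.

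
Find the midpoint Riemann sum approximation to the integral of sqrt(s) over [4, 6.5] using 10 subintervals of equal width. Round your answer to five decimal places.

5.71468

Δs = (6.5 − 4)/10 = 0.25.
Midpoints: 4.125, 4.375, 4.625, 4.875, 5.125, 5.375, 5.625, 5.875, 6.125, 6.375.
f(4.125) ≈ 2.03101, f(4.375) ≈ 2.09165, f(4.625) ≈ 2.15058, f(4.875) ≈ 2.20794, f(5.125) ≈ 2.26385, f(5.375) ≈ 2.31840, f(5.625) ≈ 2.37171, f(5.875) ≈ 2.42384, f(6.125) ≈ 2.47487, f(6.375) ≈ 2.52488.
Sum = Δs · [f(4.125) + f(4.375) + f(4.625) + ...].
Sum ≈ 5.71468.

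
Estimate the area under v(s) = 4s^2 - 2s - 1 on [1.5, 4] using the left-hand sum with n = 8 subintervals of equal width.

Δs = (4 − 1.5)/8 = 0.3125.
Left endpoints: 1.5, 1.8125, 2.125, 2.4375, 2.75, 3.0625, 3.375, 3.6875.
v(1.5) = 5, v(1.8125) = 8.515625, v(2.125) = 12.8125, v(2.4375) = 17.890625, v(2.75) = 23.75, v(3.0625) = 30.390625, v(3.375) = 37.8125, v(3.6875) = 46.015625.
Sum = Δs · [v(1.5) + v(1.8125) + v(2.125) + ...].
Sum = 56.93359375.

56.93359375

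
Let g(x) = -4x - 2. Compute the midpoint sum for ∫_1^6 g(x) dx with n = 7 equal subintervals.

-80

Δx = (6 − 1)/7 = 5/7.
Midpoints: 19/14, 29/14, 39/14, 3.5, 59/14, 69/14, 79/14.
g(19/14) = -52/7, g(29/14) = -72/7, g(39/14) = -92/7, g(3.5) = -16, g(59/14) = -132/7, g(69/14) = -152/7, g(79/14) = -172/7.
Sum = Δx · [g(19/14) + g(29/14) + g(39/14) + ...].
Sum = -80.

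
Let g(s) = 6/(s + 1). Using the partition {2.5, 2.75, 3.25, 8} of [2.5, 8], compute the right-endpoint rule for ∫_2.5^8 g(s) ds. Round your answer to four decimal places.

Subinterval widths: 0.25, 0.5, 4.75.
Right endpoints: 2.75, 3.25, 8.
g(2.75) = 1.6, g(3.25) = 24/17, g(8) = 2/3.
Sum = Σ Δs_i · g(s_i).
Sum ≈ 4.2725.

4.2725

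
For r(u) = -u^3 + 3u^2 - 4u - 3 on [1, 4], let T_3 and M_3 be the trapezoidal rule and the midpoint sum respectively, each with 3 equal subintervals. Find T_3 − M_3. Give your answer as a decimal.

-3.375

T_3 = -42.
M_3 = -38.625.
T_3 − M_3 = -3.375.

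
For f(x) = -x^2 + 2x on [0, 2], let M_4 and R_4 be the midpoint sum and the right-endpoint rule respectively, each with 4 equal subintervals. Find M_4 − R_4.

0.125

M_4 = 1.375.
R_4 = 1.25.
M_4 − R_4 = 0.125.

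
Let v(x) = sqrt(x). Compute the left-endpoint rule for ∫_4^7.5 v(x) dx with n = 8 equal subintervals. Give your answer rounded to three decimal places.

8.197

Δx = (7.5 − 4)/8 = 0.4375.
Left endpoints: 4, 4.4375, 4.875, 5.3125, 5.75, 6.1875, 6.625, 7.0625.
v(4) ≈ 2.000, v(4.4375) ≈ 2.107, v(4.875) ≈ 2.208, v(5.3125) ≈ 2.305, v(5.75) ≈ 2.398, v(6.1875) ≈ 2.487, v(6.625) ≈ 2.574, v(7.0625) ≈ 2.658.
Sum = Δx · [v(4) + v(4.4375) + v(4.875) + ...].
Sum ≈ 8.197.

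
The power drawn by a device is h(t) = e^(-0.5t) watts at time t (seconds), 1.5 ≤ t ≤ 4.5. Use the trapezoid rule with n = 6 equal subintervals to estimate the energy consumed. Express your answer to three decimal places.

0.738

Δt = (4.5 − 1.5)/6 = 0.5.
h(1.5) ≈ 0.472, h(2) ≈ 0.368, h(2.5) ≈ 0.287, h(3) ≈ 0.223, h(3.5) ≈ 0.174, h(4) ≈ 0.135, h(4.5) ≈ 0.105.
T_6 = (Δt/2)·[h(t_0) + 2h(t_1) + ... + 2h(t_{5}) + h(t_6)].
Sum ≈ 0.738.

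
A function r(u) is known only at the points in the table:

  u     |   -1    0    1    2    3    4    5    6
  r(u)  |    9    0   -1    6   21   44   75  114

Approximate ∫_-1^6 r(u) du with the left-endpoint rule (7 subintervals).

154

Δu = 1.
Sum = 1·[9 + 0 + (-1) + 6 + 21 + 44 + 75] = 154.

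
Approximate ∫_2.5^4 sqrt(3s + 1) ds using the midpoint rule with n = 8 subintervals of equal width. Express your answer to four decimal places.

Δs = (4 − 2.5)/8 = 0.1875.
Midpoints: 2.59375, 2.78125, 2.96875, 3.15625, 3.34375, 3.53125, 3.71875, 3.90625.
f(2.59375) ≈ 2.9633, f(2.78125) ≈ 3.0568, f(2.96875) ≈ 3.1474, f(3.15625) ≈ 3.2355, f(3.34375) ≈ 3.3213, f(3.53125) ≈ 3.4050, f(3.71875) ≈ 3.4866, f(3.90625) ≈ 3.5663.
Sum = Δs · [f(2.59375) + f(2.78125) + f(2.96875) + ...].
Sum ≈ 4.9092.

4.9092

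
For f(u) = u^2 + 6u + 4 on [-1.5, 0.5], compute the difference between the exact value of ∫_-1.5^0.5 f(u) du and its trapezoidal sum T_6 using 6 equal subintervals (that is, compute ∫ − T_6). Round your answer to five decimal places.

Exact integral: ∫_-1.5^0.5 f(u) du ≈ 3.1666667.
T_6 ≈ 3.2037037.
Error ≈ 3.1666667 − 3.2037037 ≈ -0.03704.

-0.03704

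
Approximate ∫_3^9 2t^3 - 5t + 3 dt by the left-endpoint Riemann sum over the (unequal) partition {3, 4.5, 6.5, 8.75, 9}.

Subinterval widths: 1.5, 2, 2.25, 0.25.
Left endpoints: 3, 4.5, 6.5, 8.75.
f(3) = 42, f(4.5) = 162.75, f(6.5) = 519.75, f(8.75) = 1299.09375.
Sum = Σ Δt_i · f(t_i).
Sum = 1882.7109375.

1882.7109375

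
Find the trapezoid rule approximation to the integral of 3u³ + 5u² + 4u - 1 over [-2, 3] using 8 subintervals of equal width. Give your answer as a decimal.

Δu = (3 − (-2))/8 = 0.625.
f(-2) = -13, f(-1.375) = -2481/512, f(-0.75) = -2.453125, f(-0.125) = -731/512, f(0.5) = 2.625, f(1.125) = 7219/512, f(1.75) = 37.390625, f(2.375) = 39369/512, f(3) = 137.
T_8 = (Δu/2)·[f(u_0) + 2f(u_1) + ... + 2f(u_{7}) + f(u_8)].
Sum = 115.17578125.

115.17578125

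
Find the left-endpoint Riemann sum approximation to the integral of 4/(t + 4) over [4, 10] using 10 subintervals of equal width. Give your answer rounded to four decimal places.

Δt = (10 − 4)/10 = 0.6.
Left endpoints: 4, 4.6, 5.2, 5.8, 6.4, 7, 7.6, 8.2, 8.8, 9.4.
f(4) = 0.5, f(4.6) = 20/43, f(5.2) = 10/23, f(5.8) = 20/49, f(6.4) = 5/13, f(7) = 4/11, f(7.6) = 10/29, f(8.2) = 20/61, f(8.8) = 0.3125, f(9.4) = 20/67.
Sum = Δt · [f(4) + f(4.6) + f(5.2) + ...].
Sum ≈ 2.3040.

2.3040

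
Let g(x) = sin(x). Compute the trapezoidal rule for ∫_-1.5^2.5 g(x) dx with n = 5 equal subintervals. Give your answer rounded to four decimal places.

Δx = (2.5 − (-1.5))/5 = 0.8.
g(-1.5) ≈ -0.9975, g(-0.7) ≈ -0.6442, g(0.1) ≈ 0.0998, g(0.9) ≈ 0.7833, g(1.7) ≈ 0.9917, g(2.5) ≈ 0.5985.
T_5 = (Δx/2)·[g(x_0) + 2g(x_1) + ... + 2g(x_{4}) + g(x_5)].
Sum ≈ 0.8249.

0.8249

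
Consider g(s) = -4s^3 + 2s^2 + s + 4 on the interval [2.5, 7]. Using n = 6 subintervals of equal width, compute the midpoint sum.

Δs = (7 − 2.5)/6 = 0.75.
Midpoints: 2.875, 3.625, 4.375, 5.125, 5.875, 6.625.
g(2.875) = -71.6484375, g(3.625) = -156.6328125, g(4.375) = -288.3046875, g(5.125) = -476.7890625, g(5.875) = -732.2109375, g(6.625) = -1064.6953125.
Sum = Δs · [g(2.875) + g(3.625) + g(4.375) + ...].
Sum = -2092.7109375.

-2092.7109375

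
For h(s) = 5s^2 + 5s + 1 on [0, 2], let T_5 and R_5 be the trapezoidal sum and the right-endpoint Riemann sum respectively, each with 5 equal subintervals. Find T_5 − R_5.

T_5 = 25.6.
R_5 = 31.6.
T_5 − R_5 = -6.

-6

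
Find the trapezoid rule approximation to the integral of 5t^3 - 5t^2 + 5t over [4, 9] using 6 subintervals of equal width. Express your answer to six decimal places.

Δt = (9 − 4)/6 = 5/6.
f(4) = 260, f(29/6) = 101935/216, f(17/3) = 20995/27, f(6.5) = 1194.375, f(22/3) = 46970/27, f(49/6) = 525035/216, f(9) = 3285.
T_6 = (Δt/2)·[f(t_0) + 2f(t_1) + ... + 2f(t_{5}) + f(t_6)].
Sum ≈ 6988.946759.

6988.946759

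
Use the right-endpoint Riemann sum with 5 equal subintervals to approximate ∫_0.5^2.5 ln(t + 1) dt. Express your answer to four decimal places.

1.9409

Δt = (2.5 − 0.5)/5 = 0.4.
Right endpoints: 0.9, 1.3, 1.7, 2.1, 2.5.
f(0.9) ≈ 0.6419, f(1.3) ≈ 0.8329, f(1.7) ≈ 0.9933, f(2.1) ≈ 1.1314, f(2.5) ≈ 1.2528.
Sum = Δt · [f(0.9) + f(1.3) + f(1.7) + f(2.1) + f(2.5)].
Sum ≈ 1.9409.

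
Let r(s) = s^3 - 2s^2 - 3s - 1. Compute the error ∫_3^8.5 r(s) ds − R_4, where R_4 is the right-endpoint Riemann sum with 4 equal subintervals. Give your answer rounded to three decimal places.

-331.765

Exact integral: ∫_3^8.5 r(s) ds ≈ 792.97396.
R_4 ≈ 1124.73926.
Error ≈ 792.97396 − 1124.73926 ≈ -331.765.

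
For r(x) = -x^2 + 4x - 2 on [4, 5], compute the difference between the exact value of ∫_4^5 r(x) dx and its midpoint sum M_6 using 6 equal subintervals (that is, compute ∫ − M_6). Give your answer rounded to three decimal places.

-0.002

Exact integral: ∫_4^5 r(x) dx ≈ -4.33333.
M_6 ≈ -4.33102.
Error ≈ -4.33333 − (-4.33102) ≈ -0.002.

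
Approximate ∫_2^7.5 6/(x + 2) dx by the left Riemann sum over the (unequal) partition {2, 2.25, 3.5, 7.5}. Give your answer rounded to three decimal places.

Subinterval widths: 0.25, 1.25, 4.
Left endpoints: 2, 2.25, 3.5.
f(2) = 1.5, f(2.25) = 24/17, f(3.5) = 12/11.
Sum = Σ Δx_i · f(x_i).
Sum ≈ 6.503.

6.503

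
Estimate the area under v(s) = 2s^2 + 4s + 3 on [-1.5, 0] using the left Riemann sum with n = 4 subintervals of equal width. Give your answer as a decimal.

Δs = (0 − (-1.5))/4 = 0.375.
Left endpoints: -1.5, -1.125, -0.75, -0.375.
v(-1.5) = 1.5, v(-1.125) = 1.03125, v(-0.75) = 1.125, v(-0.375) = 1.78125.
Sum = Δs · [v(-1.5) + v(-1.125) + v(-0.75) + v(-0.375)].
Sum = 2.0390625.

2.0390625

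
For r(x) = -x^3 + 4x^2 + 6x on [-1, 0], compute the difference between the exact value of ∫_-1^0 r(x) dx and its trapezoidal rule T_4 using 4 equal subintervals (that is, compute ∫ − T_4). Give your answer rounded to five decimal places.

Exact integral: ∫_-1^0 r(x) dx ≈ -1.4166667.
T_4 = -1.359375.
Error ≈ -1.4166667 − (-1.359375) ≈ -0.05729.

-0.05729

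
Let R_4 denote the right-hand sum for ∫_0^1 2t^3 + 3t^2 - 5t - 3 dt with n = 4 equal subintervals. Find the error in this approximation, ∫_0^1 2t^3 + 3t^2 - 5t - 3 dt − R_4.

Exact integral: ∫_0^1 f(t) dt = -4.
R_4 = -3.9375.
Error = -4 − (-3.9375) = -0.0625.

-0.0625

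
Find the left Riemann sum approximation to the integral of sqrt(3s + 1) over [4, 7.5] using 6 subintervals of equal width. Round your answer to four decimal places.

14.5343

Δs = (7.5 − 4)/6 = 7/12.
Left endpoints: 4, 55/12, 31/6, 5.75, 19/3, 83/12.
f(4) ≈ 3.6056, f(55/12) ≈ 3.8406, f(31/6) ≈ 4.0620, f(5.75) ≈ 4.2720, f(19/3) ≈ 4.4721, f(83/12) ≈ 4.6637.
Sum = Δs · [f(4) + f(55/12) + f(31/6) + ...].
Sum ≈ 14.5343.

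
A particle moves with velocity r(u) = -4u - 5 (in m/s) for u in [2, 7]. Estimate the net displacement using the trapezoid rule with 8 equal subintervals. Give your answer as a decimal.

Δu = (7 − 2)/8 = 0.625.
r(2) = -13, r(2.625) = -15.5, r(3.25) = -18, r(3.875) = -20.5, r(4.5) = -23, r(5.125) = -25.5, r(5.75) = -28, r(6.375) = -30.5, r(7) = -33.
T_8 = (Δu/2)·[r(u_0) + 2r(u_1) + ... + 2r(u_{7}) + r(u_8)].
Sum = -115.

-115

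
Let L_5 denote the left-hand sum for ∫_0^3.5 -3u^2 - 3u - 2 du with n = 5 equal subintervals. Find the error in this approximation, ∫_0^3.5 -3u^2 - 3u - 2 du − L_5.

Exact integral: ∫_0^3.5 f(u) du = -68.25.
L_5 = -52.57.
Error = -68.25 − (-52.57) = -15.68.

-15.68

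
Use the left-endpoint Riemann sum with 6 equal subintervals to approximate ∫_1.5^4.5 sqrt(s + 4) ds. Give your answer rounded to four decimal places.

7.7785

Δs = (4.5 − 1.5)/6 = 0.5.
Left endpoints: 1.5, 2, 2.5, 3, 3.5, 4.
f(1.5) ≈ 2.3452, f(2) ≈ 2.4495, f(2.5) ≈ 2.5495, f(3) ≈ 2.6458, f(3.5) ≈ 2.7386, f(4) ≈ 2.8284.
Sum = Δs · [f(1.5) + f(2) + f(2.5) + ...].
Sum ≈ 7.7785.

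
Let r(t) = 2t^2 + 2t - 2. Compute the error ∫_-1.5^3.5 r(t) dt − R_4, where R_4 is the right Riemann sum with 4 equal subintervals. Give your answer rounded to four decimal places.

Exact integral: ∫_-1.5^3.5 r(t) dt ≈ 30.833333.
R_4 = 52.1875.
Error ≈ 30.833333 − 52.1875 ≈ -21.3542.

-21.3542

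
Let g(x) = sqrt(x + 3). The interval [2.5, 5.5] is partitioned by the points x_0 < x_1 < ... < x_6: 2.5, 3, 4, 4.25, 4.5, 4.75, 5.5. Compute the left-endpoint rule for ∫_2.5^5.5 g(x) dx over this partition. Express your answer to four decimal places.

Subinterval widths: 0.5, 1, 0.25, 0.25, 0.25, 0.75.
Left endpoints: 2.5, 3, 4, 4.25, 4.5, 4.75.
g(2.5) ≈ 2.3452, g(3) ≈ 2.4495, g(4) ≈ 2.6458, g(4.25) ≈ 2.6926, g(4.5) ≈ 2.7386, g(4.75) ≈ 2.7839.
Sum = Σ Δx_i · g(x_i).
Sum ≈ 7.7292.

7.7292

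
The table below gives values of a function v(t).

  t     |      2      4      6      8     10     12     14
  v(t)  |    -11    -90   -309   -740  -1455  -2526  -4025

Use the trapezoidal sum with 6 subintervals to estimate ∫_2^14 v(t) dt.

Δt = 2.
T_6 = (2/2)·[(-11) + 2·(-90) + 2·(-309) + 2·(-740) + 2·(-1455) + 2·(-2526) + (-4025)] = -14276.

-14276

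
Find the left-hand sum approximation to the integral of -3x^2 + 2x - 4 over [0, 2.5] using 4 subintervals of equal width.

-15.56640625

Δx = (2.5 − 0)/4 = 0.625.
Left endpoints: 0, 0.625, 1.25, 1.875.
f(0) = -4, f(0.625) = -3.921875, f(1.25) = -6.1875, f(1.875) = -10.796875.
Sum = Δx · [f(0) + f(0.625) + f(1.25) + f(1.875)].
Sum = -15.56640625.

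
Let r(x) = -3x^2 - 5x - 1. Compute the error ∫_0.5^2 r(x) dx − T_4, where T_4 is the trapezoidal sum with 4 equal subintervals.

0.10546875

Exact integral: ∫_0.5^2 r(x) dx = -18.75.
T_4 = -18.85546875.
Error = -18.75 − (-18.85546875) = 0.10546875.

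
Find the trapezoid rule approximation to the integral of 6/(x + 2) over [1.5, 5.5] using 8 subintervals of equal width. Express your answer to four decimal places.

Δx = (5.5 − 1.5)/8 = 0.5.
f(1.5) = 12/7, f(2) = 1.5, f(2.5) = 4/3, f(3) = 1.2, f(3.5) = 12/11, f(4) = 1, f(4.5) = 12/13, f(5) = 6/7, f(5.5) = 0.8.
T_8 = (Δx/2)·[f(x_0) + 2f(x_1) + ... + 2f(x_{7}) + f(x_8)].
Sum ≈ 4.5808.

4.5808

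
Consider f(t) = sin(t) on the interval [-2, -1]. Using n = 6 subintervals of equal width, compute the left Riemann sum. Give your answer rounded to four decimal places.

-0.9599

Δt = (-1 − (-2))/6 = 1/6.
Left endpoints: -2, -11/6, -5/3, -1.5, -4/3, -7/6.
f(-2) ≈ -0.9093, f(-11/6) ≈ -0.9657, f(-5/3) ≈ -0.9954, f(-1.5) ≈ -0.9975, f(-4/3) ≈ -0.9719, f(-7/6) ≈ -0.9194.
Sum = Δt · [f(-2) + f(-11/6) + f(-5/3) + ...].
Sum ≈ -0.9599.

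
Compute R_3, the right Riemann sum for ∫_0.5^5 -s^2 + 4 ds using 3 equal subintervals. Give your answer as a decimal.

Δs = (5 − 0.5)/3 = 1.5.
Right endpoints: 2, 3.5, 5.
f(2) = 0, f(3.5) = -8.25, f(5) = -21.
Sum = Δs · [f(2) + f(3.5) + f(5)].
Sum = -43.875.

-43.875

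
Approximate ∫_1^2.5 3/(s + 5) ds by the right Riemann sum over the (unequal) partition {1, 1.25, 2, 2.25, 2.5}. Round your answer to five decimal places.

0.64488

Subinterval widths: 0.25, 0.75, 0.25, 0.25.
Right endpoints: 1.25, 2, 2.25, 2.5.
f(1.25) = 0.48, f(2) = 3/7, f(2.25) = 12/29, f(2.5) = 0.4.
Sum = Σ Δs_i · f(s_i).
Sum ≈ 0.64488.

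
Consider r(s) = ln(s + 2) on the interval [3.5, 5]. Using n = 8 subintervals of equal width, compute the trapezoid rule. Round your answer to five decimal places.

Δs = (5 − 3.5)/8 = 0.1875.
r(3.5) ≈ 1.70475, r(3.6875) ≈ 1.73827, r(3.875) ≈ 1.77071, r(4.0625) ≈ 1.80212, r(4.25) ≈ 1.83258, r(4.4375) ≈ 1.86214, r(4.625) ≈ 1.89085, r(4.8125) ≈ 1.91876, r(5) ≈ 1.94591.
T_8 = (Δs/2)·[r(s_0) + 2r(s_1) + ... + 2r(s_{7}) + r(s_8)].
Sum ≈ 2.74514.

2.74514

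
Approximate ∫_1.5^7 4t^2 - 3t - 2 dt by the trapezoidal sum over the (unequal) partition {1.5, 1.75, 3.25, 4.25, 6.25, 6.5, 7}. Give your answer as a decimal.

Subinterval widths: 0.25, 1.5, 1, 2, 0.25, 0.5.
f(1.5) = 2.5, f(1.75) = 5, f(3.25) = 30.5, f(4.25) = 57.5, f(6.25) = 135.5, f(6.5) = 147.5, f(7) = 173.
On each subinterval the trapezoid contributes (Δt_i/2)·[f(t_{i-1}) + f(t_i)].
Sum = 380.0625.

380.0625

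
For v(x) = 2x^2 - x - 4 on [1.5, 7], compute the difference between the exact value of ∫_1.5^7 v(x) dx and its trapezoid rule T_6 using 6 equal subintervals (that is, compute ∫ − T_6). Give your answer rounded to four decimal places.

Exact integral: ∫_1.5^7 v(x) dx ≈ 181.041667.
T_6 ≈ 182.582176.
Error ≈ 181.041667 − 182.582176 ≈ -1.5405.

-1.5405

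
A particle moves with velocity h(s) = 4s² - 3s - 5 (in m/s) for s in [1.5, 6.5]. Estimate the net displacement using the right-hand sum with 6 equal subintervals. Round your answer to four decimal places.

Δs = (6.5 − 1.5)/6 = 5/6.
Right endpoints: 7/3, 19/6, 4, 29/6, 17/3, 6.5.
h(7/3) = 88/9, h(19/6) = 461/18, h(4) = 47, h(29/6) = 1331/18, h(17/3) = 958/9, h(6.5) = 144.5.
Sum = Δs · [h(7/3) + h(19/6) + h(4) + ...].
Sum ≈ 339.3981.

339.3981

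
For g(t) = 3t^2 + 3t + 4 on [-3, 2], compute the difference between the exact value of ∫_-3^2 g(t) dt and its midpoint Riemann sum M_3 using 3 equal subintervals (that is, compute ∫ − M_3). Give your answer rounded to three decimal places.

Exact integral: ∫_-3^2 g(t) dt = 47.5.
M_3 ≈ 44.02778.
Error ≈ 47.5 − 44.02778 ≈ 3.472.

3.472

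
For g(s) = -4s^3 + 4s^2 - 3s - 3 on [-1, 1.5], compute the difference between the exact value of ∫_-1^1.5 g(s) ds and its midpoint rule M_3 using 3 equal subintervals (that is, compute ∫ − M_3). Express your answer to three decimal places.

Exact integral: ∫_-1^1.5 g(s) ds ≈ -7.60417.
M_3 ≈ -7.74884.
Error ≈ -7.60417 − (-7.74884) ≈ 0.145.

0.145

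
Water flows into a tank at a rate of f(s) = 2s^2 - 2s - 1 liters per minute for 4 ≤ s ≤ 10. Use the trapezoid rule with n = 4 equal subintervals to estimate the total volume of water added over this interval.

538.5

Δs = (10 − 4)/4 = 1.5.
f(4) = 23, f(5.5) = 48.5, f(7) = 83, f(8.5) = 126.5, f(10) = 179.
T_4 = (Δs/2)·[f(s_0) + 2f(s_1) + 2f(s_2) + 2f(s_3) + f(s_4)].
Sum = 538.5.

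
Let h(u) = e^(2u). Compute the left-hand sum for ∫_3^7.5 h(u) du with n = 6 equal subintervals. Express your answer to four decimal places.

704100.9143

Δu = (7.5 − 3)/6 = 0.75.
Left endpoints: 3, 3.75, 4.5, 5.25, 6, 6.75.
h(3) ≈ 403.4288, h(3.75) ≈ 1808.0424, h(4.5) ≈ 8103.0839, h(5.25) ≈ 36315.5027, h(6) ≈ 162754.7914, h(6.75) ≈ 729416.3698.
Sum = Δu · [h(3) + h(3.75) + h(4.5) + ...].
Sum ≈ 704100.9143.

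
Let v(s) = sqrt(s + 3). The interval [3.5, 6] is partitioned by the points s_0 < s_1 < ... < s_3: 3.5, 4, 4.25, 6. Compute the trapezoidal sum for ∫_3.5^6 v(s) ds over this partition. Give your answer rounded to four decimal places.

6.9471

Subinterval widths: 0.5, 0.25, 1.75.
v(3.5) ≈ 2.5495, v(4) ≈ 2.6458, v(4.25) ≈ 2.6926, v(6) ≈ 3.0000.
On each subinterval the trapezoid contributes (Δs_i/2)·[v(s_{i-1}) + v(s_i)].
Sum ≈ 6.9471.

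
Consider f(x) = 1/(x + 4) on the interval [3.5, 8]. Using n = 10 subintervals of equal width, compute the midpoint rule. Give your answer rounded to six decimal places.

0.469912

Δx = (8 − 3.5)/10 = 0.45.
Midpoints: 3.725, 4.175, 4.625, 5.075, 5.525, 5.975, 6.425, 6.875, 7.325, 7.775.
f(3.725) = 40/309, f(4.175) = 40/327, f(4.625) = 8/69, f(5.075) = 40/363, f(5.525) = 40/381, f(5.975) = 40/399, f(6.425) = 40/417, f(6.875) = 8/87, f(7.325) = 40/453, f(7.775) = 40/471.
Sum = Δx · [f(3.725) + f(4.175) + f(4.625) + ...].
Sum ≈ 0.469912.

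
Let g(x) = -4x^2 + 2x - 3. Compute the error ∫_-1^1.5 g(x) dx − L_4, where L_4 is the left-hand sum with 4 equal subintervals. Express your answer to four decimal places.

Exact integral: ∫_-1^1.5 g(x) dx ≈ -12.083333.
L_4 = -12.734375.
Error ≈ -12.083333 − (-12.734375) ≈ 0.6510.

0.6510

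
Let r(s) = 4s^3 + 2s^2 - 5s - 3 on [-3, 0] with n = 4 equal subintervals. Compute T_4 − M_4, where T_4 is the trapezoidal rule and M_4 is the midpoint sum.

-6.75

T_4 = -54.
M_4 = -47.25.
T_4 − M_4 = -6.75.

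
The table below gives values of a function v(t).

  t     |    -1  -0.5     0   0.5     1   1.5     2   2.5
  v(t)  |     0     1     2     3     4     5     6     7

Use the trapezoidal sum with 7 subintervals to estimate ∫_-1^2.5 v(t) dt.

Δt = 0.5.
T_7 = (0.5/2)·[0 + 2·1 + 2·2 + 2·3 + 2·4 + 2·5 + 2·6 + 7] = 12.25.

12.25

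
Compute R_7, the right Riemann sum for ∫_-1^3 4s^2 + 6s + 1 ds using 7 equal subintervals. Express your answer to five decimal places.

Δs = (3 − (-1))/7 = 4/7.
Right endpoints: -3/7, 1/7, 5/7, 9/7, 13/7, 17/7, 3.
f(-3/7) = -41/49, f(1/7) = 95/49, f(5/7) = 359/49, f(9/7) = 751/49, f(13/7) = 1271/49, f(17/7) = 1919/49, f(3) = 55.
Sum = Δs · [f(-3/7) + f(1/7) + f(5/7) + ...].
Sum ≈ 82.20408.

82.20408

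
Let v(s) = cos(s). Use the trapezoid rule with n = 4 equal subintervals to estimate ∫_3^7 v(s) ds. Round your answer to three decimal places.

Δs = (7 − 3)/4 = 1.
v(3) ≈ -0.990, v(4) ≈ -0.654, v(5) ≈ 0.284, v(6) ≈ 0.960, v(7) ≈ 0.754.
T_4 = (Δs/2)·[v(s_0) + 2v(s_1) + 2v(s_2) + 2v(s_3) + v(s_4)].
Sum ≈ 0.472.

0.472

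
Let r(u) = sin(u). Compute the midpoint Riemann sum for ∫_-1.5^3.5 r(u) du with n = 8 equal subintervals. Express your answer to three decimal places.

Δu = (3.5 − (-1.5))/8 = 0.625.
Midpoints: -1.1875, -0.5625, 0.0625, 0.6875, 1.3125, 1.9375, 2.5625, 3.1875.
r(-1.1875) ≈ -0.927, r(-0.5625) ≈ -0.533, r(0.0625) ≈ 0.062, r(0.6875) ≈ 0.635, r(1.3125) ≈ 0.967, r(1.9375) ≈ 0.934, r(2.5625) ≈ 0.547, r(3.1875) ≈ -0.046.
Sum = Δu · [r(-1.1875) + r(-0.5625) + r(0.0625) + ...].
Sum ≈ 1.024.

1.024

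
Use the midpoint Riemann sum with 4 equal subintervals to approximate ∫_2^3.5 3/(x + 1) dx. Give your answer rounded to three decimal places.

1.215

Δx = (3.5 − 2)/4 = 0.375.
Midpoints: 2.1875, 2.5625, 2.9375, 3.3125.
f(2.1875) = 16/17, f(2.5625) = 16/19, f(2.9375) = 16/21, f(3.3125) = 16/23.
Sum = Δx · [f(2.1875) + f(2.5625) + f(2.9375) + f(3.3125)].
Sum ≈ 1.215.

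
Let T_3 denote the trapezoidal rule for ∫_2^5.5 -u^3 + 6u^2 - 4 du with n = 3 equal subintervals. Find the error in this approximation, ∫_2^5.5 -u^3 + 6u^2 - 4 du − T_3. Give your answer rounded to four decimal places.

4.1684

Exact integral: ∫_2^5.5 f(u) du = 77.984375.
T_3 ≈ 73.815972.
Error ≈ 77.984375 − 73.815972 ≈ 4.1684.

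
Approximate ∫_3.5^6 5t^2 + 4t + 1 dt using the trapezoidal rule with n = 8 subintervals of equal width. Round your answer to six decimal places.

Δt = (6 − 3.5)/8 = 0.3125.
f(3.5) = 76.25, f(3.8125) = 88.92578125, f(4.125) = 102.578125, f(4.4375) = 117.20703125, f(4.75) = 132.8125, f(5.0625) = 149.39453125, f(5.375) = 166.953125, f(5.6875) = 185.48828125, f(6) = 205.
T_8 = (Δt/2)·[f(t_0) + 2f(t_1) + ... + 2f(t_{7}) + f(t_8)].
Sum ≈ 338.745117.

338.745117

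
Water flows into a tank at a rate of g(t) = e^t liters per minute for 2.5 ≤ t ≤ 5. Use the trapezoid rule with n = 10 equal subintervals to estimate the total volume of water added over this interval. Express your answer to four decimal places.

136.9395

Δt = (5 − 2.5)/10 = 0.25.
g(2.5) ≈ 12.1825, g(2.75) ≈ 15.6426, g(3) ≈ 20.0855, g(3.25) ≈ 25.7903, g(3.5) ≈ 33.1155, g(3.75) ≈ 42.5211, g(4) ≈ 54.5982, g(4.25) ≈ 70.1054, g(4.5) ≈ 90.0171, g(4.75) ≈ 115.5843, g(5) ≈ 148.4132.
T_10 = (Δt/2)·[g(t_0) + 2g(t_1) + ... + 2g(t_{9}) + g(t_10)].
Sum ≈ 136.9395.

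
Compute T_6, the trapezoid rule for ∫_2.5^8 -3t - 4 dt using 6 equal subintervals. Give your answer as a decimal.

-108.625

Δt = (8 − 2.5)/6 = 11/12.
f(2.5) = -11.5, f(41/12) = -14.25, f(13/3) = -17, f(5.25) = -19.75, f(37/6) = -22.5, f(85/12) = -25.25, f(8) = -28.
T_6 = (Δt/2)·[f(t_0) + 2f(t_1) + ... + 2f(t_{5}) + f(t_6)].
Sum = -108.625.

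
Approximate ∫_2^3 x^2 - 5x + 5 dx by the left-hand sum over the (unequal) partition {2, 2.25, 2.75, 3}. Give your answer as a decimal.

Subinterval widths: 0.25, 0.5, 0.25.
Left endpoints: 2, 2.25, 2.75.
f(2) = -1, f(2.25) = -1.1875, f(2.75) = -1.1875.
Sum = Σ Δx_i · f(x_i).
Sum = -1.140625.

-1.140625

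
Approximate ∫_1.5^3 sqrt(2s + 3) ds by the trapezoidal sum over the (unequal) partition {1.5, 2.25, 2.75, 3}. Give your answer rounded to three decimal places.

4.098

Subinterval widths: 0.75, 0.5, 0.25.
f(1.5) ≈ 2.449, f(2.25) ≈ 2.739, f(2.75) ≈ 2.915, f(3) ≈ 3.000.
On each subinterval the trapezoid contributes (Δs_i/2)·[f(s_{i-1}) + f(s_i)].
Sum ≈ 4.098.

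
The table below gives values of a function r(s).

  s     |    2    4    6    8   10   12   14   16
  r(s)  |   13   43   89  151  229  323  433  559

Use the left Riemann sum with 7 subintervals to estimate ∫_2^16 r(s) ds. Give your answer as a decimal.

Δs = 2.
Sum = 2·[13 + 43 + 89 + 151 + 229 + 323 + 433] = 2562.

2562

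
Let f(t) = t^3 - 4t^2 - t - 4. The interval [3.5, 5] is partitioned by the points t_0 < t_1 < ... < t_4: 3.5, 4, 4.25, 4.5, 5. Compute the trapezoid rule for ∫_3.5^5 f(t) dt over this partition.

Subinterval widths: 0.5, 0.25, 0.25, 0.5.
f(3.5) = -13.625, f(4) = -8, f(4.25) = -3.734375, f(4.5) = 1.625, f(5) = 16.
On each subinterval the trapezoid contributes (Δt_i/2)·[f(t_{i-1}) + f(t_i)].
Sum = -2.73046875.

-2.73046875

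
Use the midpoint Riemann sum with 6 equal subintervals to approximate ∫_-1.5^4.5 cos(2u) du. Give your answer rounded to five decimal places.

Δu = (4.5 − (-1.5))/6 = 1.
Midpoints: -1, 0, 1, 2, 3, 4.
f(-1) ≈ -0.41615, f(0) ≈ 1.00000, f(1) ≈ -0.41615, f(2) ≈ -0.65364, f(3) ≈ 0.96017, f(4) ≈ -0.14550.
Sum = Δu · [f(-1) + f(0) + f(1) + ...].
Sum ≈ 0.32873.

0.32873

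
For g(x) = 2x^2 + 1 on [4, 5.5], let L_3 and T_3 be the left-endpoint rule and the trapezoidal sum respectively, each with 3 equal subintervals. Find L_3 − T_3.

-7.125

L_3 = 62.75.
T_3 = 69.875.
L_3 − T_3 = -7.125.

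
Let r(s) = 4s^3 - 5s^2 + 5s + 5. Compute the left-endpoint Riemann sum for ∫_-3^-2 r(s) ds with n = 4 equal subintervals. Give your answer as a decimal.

Δs = (-2 − (-3))/4 = 0.25.
Left endpoints: -3, -2.75, -2.5, -2.25.
r(-3) = -163, r(-2.75) = -129.75, r(-2.5) = -101.25, r(-2.25) = -77.125.
Sum = Δs · [r(-3) + r(-2.75) + r(-2.5) + r(-2.25)].
Sum = -117.78125.

-117.78125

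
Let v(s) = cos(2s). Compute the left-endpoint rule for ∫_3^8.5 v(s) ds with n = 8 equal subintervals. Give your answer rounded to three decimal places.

0.139

Δs = (8.5 − 3)/8 = 0.6875.
Left endpoints: 3, 3.6875, 4.375, 5.0625, 5.75, 6.4375, 7.125, 7.8125.
v(3) ≈ 0.960, v(3.6875) ≈ 0.461, v(4.375) ≈ -0.781, v(5.0625) ≈ -0.765, v(5.75) ≈ 0.483, v(6.4375) ≈ 0.953, v(7.125) ≈ -0.113, v(7.8125) ≈ -0.997.
Sum = Δs · [v(3) + v(3.6875) + v(4.375) + ...].
Sum ≈ 0.139.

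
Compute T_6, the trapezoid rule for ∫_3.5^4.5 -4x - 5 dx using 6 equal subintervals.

-21

Δx = (4.5 − 3.5)/6 = 1/6.
f(3.5) = -19, f(11/3) = -59/3, f(23/6) = -61/3, f(4) = -21, f(25/6) = -65/3, f(13/3) = -67/3, f(4.5) = -23.
T_6 = (Δx/2)·[f(x_0) + 2f(x_1) + ... + 2f(x_{5}) + f(x_6)].
Sum = -21.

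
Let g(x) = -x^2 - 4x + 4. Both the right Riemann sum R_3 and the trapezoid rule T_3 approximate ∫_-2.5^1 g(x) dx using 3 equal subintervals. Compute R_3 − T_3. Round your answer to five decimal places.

-5.10417

R_3 ≈ 13.0601852.
T_3 ≈ 18.1643519.
R_3 − T_3 ≈ -5.10417.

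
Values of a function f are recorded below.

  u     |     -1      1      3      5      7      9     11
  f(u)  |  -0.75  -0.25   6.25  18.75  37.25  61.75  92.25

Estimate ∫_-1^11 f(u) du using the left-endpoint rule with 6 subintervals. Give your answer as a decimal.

246

Δu = 2.
Sum = 2·[(-0.75) + (-0.25) + 6.25 + 18.75 + 37.25 + 61.75] = 246.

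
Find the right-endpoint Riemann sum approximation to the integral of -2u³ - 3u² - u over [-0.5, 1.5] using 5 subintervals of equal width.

Δu = (1.5 − (-0.5))/5 = 0.4.
Right endpoints: -0.1, 0.3, 0.7, 1.1, 1.5.
f(-0.1) = 0.072, f(0.3) = -0.624, f(0.7) = -2.856, f(1.1) = -7.392, f(1.5) = -15.
Sum = Δu · [f(-0.1) + f(0.3) + f(0.7) + f(1.1) + f(1.5)].
Sum = -10.32.

-10.32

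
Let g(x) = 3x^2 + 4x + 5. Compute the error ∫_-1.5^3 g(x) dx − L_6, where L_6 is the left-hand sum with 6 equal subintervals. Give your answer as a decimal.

Exact integral: ∫_-1.5^3 g(x) dx = 66.375.
L_6 = 53.296875.
Error = 66.375 − 53.296875 = 13.078125.

13.078125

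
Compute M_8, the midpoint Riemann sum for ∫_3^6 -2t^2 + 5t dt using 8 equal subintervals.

-58.4296875

Δt = (6 − 3)/8 = 0.375.
Midpoints: 3.1875, 3.5625, 3.9375, 4.3125, 4.6875, 5.0625, 5.4375, 5.8125.
f(3.1875) = -4.3828125, f(3.5625) = -7.5703125, f(3.9375) = -11.3203125, f(4.3125) = -15.6328125, f(4.6875) = -20.5078125, f(5.0625) = -25.9453125, f(5.4375) = -31.9453125, f(5.8125) = -38.5078125.
Sum = Δt · [f(3.1875) + f(3.5625) + f(3.9375) + ...].
Sum = -58.4296875.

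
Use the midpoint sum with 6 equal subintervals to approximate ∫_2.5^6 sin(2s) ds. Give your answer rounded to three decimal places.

Δs = (6 − 2.5)/6 = 7/12.
Midpoints: 67/24, 3.375, 95/24, 109/24, 5.125, 137/24.
f(67/24) ≈ -0.644, f(3.375) ≈ 0.450, f(95/24) ≈ 0.998, f(109/24) ≈ 0.335, f(5.125) ≈ -0.735, f(137/24) ≈ -0.913.
Sum = Δs · [f(67/24) + f(3.375) + f(95/24) + ...].
Sum ≈ -0.297.

-0.297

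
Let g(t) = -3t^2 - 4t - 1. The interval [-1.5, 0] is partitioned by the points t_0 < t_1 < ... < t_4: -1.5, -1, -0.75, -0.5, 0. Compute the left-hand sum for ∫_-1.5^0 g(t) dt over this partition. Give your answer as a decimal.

Subinterval widths: 0.5, 0.25, 0.25, 0.5.
Left endpoints: -1.5, -1, -0.75, -0.5.
g(-1.5) = -1.75, g(-1) = 0, g(-0.75) = 0.3125, g(-0.5) = 0.25.
Sum = Σ Δt_i · g(t_i).
Sum = -0.671875.

-0.671875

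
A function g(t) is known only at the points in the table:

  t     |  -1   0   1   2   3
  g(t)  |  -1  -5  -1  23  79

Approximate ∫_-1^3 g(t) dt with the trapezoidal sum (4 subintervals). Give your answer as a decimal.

56

Δt = 1.
T_4 = (1/2)·[(-1) + 2·(-5) + 2·(-1) + 2·23 + 79] = 56.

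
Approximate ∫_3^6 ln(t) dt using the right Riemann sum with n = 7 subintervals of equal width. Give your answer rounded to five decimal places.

Δt = (6 − 3)/7 = 3/7.
Right endpoints: 24/7, 27/7, 30/7, 33/7, 36/7, 39/7, 6.
f(24/7) ≈ 1.23214, f(27/7) ≈ 1.34993, f(30/7) ≈ 1.45529, f(33/7) ≈ 1.55060, f(36/7) ≈ 1.63761, f(39/7) ≈ 1.71765, f(6) ≈ 1.79176.
Sum = Δt · [f(24/7) + f(27/7) + f(30/7) + ...].
Sum ≈ 4.60070.

4.60070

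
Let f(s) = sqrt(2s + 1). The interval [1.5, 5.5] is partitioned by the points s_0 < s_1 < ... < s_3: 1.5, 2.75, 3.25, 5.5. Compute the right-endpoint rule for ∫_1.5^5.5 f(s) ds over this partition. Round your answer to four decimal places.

12.3504

Subinterval widths: 1.25, 0.5, 2.25.
Right endpoints: 2.75, 3.25, 5.5.
f(2.75) ≈ 2.5495, f(3.25) ≈ 2.7386, f(5.5) ≈ 3.4641.
Sum = Σ Δs_i · f(s_i).
Sum ≈ 12.3504.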